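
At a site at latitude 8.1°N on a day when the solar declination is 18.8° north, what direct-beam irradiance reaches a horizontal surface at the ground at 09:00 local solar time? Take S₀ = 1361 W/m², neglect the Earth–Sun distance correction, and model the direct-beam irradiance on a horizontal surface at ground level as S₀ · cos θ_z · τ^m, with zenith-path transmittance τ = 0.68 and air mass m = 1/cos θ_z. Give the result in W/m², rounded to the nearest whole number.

559 W/m²

Hour angle H = 15° × (9 − 12) = -45.00°.
With φ = 8.1°, δ = 18.8°, H = -45.00°: sin φ sin δ = 0.0454, cos φ cos δ cos H = 0.6627, so cos θ_z = 0.7081.
Air mass m = 1/cos θ_z = 1/0.7081 = 1.412; τ^m = 0.68^1.412 = 0.5801.
Surface direct beam = 1361 × 0.7081 × 0.5801 = 559.06 W/m².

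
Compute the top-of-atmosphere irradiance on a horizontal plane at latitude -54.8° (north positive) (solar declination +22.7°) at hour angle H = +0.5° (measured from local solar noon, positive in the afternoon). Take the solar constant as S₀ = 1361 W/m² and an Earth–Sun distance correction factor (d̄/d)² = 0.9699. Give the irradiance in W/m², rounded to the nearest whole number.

With φ = -54.8°, δ = 22.7°, H = 0.50°: sin φ sin δ = -0.3153, cos φ cos δ cos H = 0.5318, so cos θ_z = 0.2165.
Top-of-atmosphere irradiance = S₀ (d̄/d)² cos θ_z = 1361 × 0.9699 × 0.2165 = 285.79 W/m².

286 W/m²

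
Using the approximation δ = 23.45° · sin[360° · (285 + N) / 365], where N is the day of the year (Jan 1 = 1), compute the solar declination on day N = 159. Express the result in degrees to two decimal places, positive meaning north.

+22.93°

360 × (285 + 159) / 365 = 437.918°; sin(437.918°) = 0.9778.
δ = 23.45 × 0.9778 = 22.929° ≈ +22.93°.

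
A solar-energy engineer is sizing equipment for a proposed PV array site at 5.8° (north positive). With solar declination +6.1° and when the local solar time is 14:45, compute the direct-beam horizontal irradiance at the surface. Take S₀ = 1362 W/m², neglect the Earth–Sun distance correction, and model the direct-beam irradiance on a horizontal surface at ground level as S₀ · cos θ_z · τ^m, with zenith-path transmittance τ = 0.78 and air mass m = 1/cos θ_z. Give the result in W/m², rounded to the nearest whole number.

Hour angle H = 15° × (14.75 − 12) = 41.25°.
With φ = 5.8°, δ = 6.1°, H = 41.25°: sin φ sin δ = 0.0107, cos φ cos δ cos H = 0.7438, so cos θ_z = 0.7545.
Air mass m = 1/cos θ_z = 1/0.7545 = 1.325; τ^m = 0.78^1.325 = 0.7195.
Surface direct beam = 1362 × 0.7545 × 0.7195 = 739.38 W/m².

739 W/m²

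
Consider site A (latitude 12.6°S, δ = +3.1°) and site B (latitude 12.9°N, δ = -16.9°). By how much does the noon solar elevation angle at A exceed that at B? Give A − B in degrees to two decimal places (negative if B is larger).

A: 90° − |-12.6 − (3.1)| = 74.30°.
B: 90° − |12.9 − (-16.9)| = 60.20°.
A − B = 74.30 − 60.20 = 14.10°.

+14.10°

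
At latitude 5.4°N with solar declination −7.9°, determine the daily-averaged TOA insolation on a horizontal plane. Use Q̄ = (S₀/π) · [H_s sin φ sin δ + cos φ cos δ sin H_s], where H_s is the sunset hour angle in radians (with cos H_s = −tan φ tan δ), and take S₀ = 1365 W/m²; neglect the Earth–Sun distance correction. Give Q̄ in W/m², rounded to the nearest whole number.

420 W/m²

cos H_s = −tan(5.4°) · tan(-7.9°) = 0.0131, so H_s = arccos(0.0131) = 89.25°. In radians, H_s = 1.5577.
H_s sin φ sin δ = 1.5577 × 0.0941 × -0.1374 = -0.0201.
cos φ cos δ sin H_s = 0.9956 × 0.9905 × 0.9999 = 0.9860.
Q̄ = (1365/π) × (-0.0201 + 0.9860) = 434.49 × 0.9659 = 419.67 W/m².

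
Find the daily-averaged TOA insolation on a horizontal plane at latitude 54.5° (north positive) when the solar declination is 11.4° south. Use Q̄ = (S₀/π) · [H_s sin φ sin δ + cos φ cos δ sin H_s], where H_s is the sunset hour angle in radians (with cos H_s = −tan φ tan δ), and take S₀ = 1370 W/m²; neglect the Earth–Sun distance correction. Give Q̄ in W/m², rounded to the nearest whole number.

148 W/m²

The sunset hour angle satisfies cos H_s = −tan φ tan δ = 0.2827, giving H_s = 73.58°. In radians, H_s = 1.2842.
H_s sin φ sin δ = 1.2842 × 0.8141 × -0.1977 = -0.2067.
cos φ cos δ sin H_s = 0.5807 × 0.9803 × 0.9592 = 0.5460.
Q̄ = (1370/π) × (-0.2067 + 0.5460) = 436.08 × 0.3393 = 147.96 W/m².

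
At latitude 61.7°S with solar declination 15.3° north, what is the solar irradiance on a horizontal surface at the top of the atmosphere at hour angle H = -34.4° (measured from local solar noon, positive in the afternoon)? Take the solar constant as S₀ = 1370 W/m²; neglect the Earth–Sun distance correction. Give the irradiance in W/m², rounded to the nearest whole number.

199 W/m²

cos θ_z = sin φ sin δ + cos φ cos δ cos H = (-0.8805)(0.2639) + (0.4741)(0.9646)(0.8251) = 0.1450.
Top-of-atmosphere irradiance = S₀ cos θ_z = 1370 × 0.1450 = 198.65 W/m².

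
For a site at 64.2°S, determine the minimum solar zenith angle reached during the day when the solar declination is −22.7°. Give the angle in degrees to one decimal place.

At local solar noon the hour angle is zero, so the zenith angle is |φ − δ| = |-64.2° − (-22.7°)| = 41.5°.

41.5°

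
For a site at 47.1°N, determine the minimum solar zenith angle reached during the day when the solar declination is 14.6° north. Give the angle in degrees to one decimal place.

At local solar noon the hour angle is zero, so the zenith angle is |φ − δ| = |47.1° − (14.6°)| = 32.5°.

32.5°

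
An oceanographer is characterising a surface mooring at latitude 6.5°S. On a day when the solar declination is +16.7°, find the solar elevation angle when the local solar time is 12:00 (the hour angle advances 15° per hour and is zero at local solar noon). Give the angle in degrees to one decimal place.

66.8°

Hour angle H = 15° × (12 − 12) = 0.00°.
cos θ_z = sin(-6.5°) sin(16.7°) + cos(-6.5°) cos(16.7°) cos(0.00°) = -0.0325 + 0.9517 = 0.9192.
θ_z = arccos(0.9192) = 23.19°, so the elevation is 90° − 23.19° = 66.81°.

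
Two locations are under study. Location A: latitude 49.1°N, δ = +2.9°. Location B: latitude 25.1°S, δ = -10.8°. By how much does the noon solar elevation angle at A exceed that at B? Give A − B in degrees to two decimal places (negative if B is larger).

A: 90° − |49.1 − (2.9)| = 43.80°.
B: 90° − |-25.1 − (-10.8)| = 75.70°.
A − B = 43.80 − 75.70 = -31.90°.

-31.90°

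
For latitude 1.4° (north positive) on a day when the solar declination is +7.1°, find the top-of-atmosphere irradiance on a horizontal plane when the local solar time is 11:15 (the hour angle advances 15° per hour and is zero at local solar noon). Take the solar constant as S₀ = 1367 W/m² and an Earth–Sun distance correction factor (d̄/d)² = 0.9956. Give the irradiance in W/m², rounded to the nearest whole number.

Hour angle H = 15° × (11.25 − 12) = -11.25°.
With φ = 1.4°, δ = 7.1°, H = -11.25°: sin φ sin δ = 0.0030, cos φ cos δ cos H = 0.9730, so cos θ_z = 0.9760.
Top-of-atmosphere irradiance = S₀ (d̄/d)² cos θ_z = 1367 × 0.9956 × 0.9760 = 1328.32 W/m².

1328 W/m²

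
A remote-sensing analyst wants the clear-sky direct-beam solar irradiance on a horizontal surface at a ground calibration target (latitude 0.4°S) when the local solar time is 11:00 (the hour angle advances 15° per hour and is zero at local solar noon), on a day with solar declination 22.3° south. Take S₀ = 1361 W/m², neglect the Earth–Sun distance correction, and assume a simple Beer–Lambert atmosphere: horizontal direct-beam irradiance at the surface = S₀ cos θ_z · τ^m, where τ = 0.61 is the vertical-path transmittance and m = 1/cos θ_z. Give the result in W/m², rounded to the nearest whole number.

703 W/m²

Hour angle H = 15° × (11 − 12) = -15.00°.
With φ = -0.4°, δ = -22.3°, H = -15.00°: sin φ sin δ = 0.0026, cos φ cos δ cos H = 0.8937, so cos θ_z = 0.8963.
Air mass m = 1/cos θ_z = 1/0.8963 = 1.116; τ^m = 0.61^1.116 = 0.5760.
Surface direct beam = 1361 × 0.8963 × 0.5760 = 702.64 W/m².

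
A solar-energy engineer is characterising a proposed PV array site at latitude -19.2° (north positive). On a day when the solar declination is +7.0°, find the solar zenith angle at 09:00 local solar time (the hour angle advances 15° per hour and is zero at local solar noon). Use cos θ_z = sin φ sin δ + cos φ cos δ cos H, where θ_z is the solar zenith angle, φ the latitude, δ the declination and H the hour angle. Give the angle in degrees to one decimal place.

Hour angle H = 15° × (9 − 12) = -45.00°.
cos θ_z = sin φ sin δ + cos φ cos δ cos H = (-0.3289)(0.1219) + (0.9444)(0.9925)(0.7071) = 0.6227.
θ_z = arccos(0.6227) = 51.49°.

51.5°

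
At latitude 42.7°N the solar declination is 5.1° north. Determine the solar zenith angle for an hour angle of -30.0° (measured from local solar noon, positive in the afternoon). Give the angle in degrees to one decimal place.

cos θ_z = sin(42.7°) sin(5.1°) + cos(42.7°) cos(5.1°) cos(-30.00°) = 0.0603 + 0.6339 = 0.6942.
θ_z = arccos(0.6942) = 46.04°.

46.0°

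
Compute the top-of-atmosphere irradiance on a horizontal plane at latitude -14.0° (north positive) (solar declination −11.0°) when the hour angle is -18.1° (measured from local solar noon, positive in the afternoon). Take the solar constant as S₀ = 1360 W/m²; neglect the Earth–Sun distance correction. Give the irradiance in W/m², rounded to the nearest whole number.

cos θ_z = sin φ sin δ + cos φ cos δ cos H = (-0.2419)(-0.1908) + (0.9703)(0.9816)(0.9505) = 0.9515.
Top-of-atmosphere irradiance = S₀ cos θ_z = 1360 × 0.9515 = 1294.04 W/m².

1294 W/m²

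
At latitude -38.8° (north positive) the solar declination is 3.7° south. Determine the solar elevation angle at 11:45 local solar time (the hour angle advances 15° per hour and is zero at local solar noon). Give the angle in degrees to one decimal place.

54.7°

Hour angle H = 15° × (11.75 − 12) = -3.75°.
With φ = -38.8°, δ = -3.7°, H = -3.75°: sin φ sin δ = 0.0404, cos φ cos δ cos H = 0.7760, so cos θ_z = 0.8164.
θ_z = arccos(0.8164) = 35.27°, so the elevation is 90° − 35.27° = 54.73°.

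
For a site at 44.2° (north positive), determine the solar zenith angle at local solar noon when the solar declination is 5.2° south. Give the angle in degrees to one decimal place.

At local solar noon the hour angle is zero, so the zenith angle is |φ − δ| = |44.2° − (-5.2°)| = 49.4°.

49.4°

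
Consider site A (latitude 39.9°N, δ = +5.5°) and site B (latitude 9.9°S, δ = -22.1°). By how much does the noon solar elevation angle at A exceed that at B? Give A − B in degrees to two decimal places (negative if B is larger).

A: 90° − |39.9 − (5.5)| = 55.60°.
B: 90° − |-9.9 − (-22.1)| = 77.80°.
A − B = 55.60 − 77.80 = -22.20°.

-22.20°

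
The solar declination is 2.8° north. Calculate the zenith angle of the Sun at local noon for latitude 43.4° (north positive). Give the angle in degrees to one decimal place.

40.6°

At local solar noon the hour angle is zero, so the zenith angle is |φ − δ| = |43.4° − (2.8°)| = 40.6°.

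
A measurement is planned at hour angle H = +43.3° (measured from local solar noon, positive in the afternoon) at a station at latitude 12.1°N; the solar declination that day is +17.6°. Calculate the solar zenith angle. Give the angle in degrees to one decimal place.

cos θ_z = sin φ sin δ + cos φ cos δ cos H = (0.2096)(0.3024) + (0.9778)(0.9532)(0.7278) = 0.7417.
θ_z = arccos(0.7417) = 42.12°.

42.1°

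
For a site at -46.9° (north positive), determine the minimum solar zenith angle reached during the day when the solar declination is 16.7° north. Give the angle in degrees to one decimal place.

At local solar noon the hour angle is zero, so the zenith angle is |φ − δ| = |-46.9° − (16.7°)| = 63.6°.

63.6°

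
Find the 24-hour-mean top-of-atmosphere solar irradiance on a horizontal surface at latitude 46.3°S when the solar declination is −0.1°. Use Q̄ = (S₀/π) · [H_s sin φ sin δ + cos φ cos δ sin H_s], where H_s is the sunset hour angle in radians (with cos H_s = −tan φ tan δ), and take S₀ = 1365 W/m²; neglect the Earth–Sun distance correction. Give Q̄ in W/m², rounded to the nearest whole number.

cos H_s = −tan(-46.3°) · tan(-0.1°) = -0.0018, so H_s = arccos(-0.0018) = 90.10°. In radians, H_s = 1.5725.
H_s sin φ sin δ = 1.5725 × -0.7230 × -0.0017 = 0.0019.
cos φ cos δ sin H_s = 0.6909 × 1.0000 × 1.0000 = 0.6909.
Q̄ = (1365/π) × (0.0019 + 0.6909) = 434.49 × 0.6928 = 301.01 W/m².

301 W/m²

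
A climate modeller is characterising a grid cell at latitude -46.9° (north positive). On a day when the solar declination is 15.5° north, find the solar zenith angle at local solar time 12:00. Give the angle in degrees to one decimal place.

Hour angle H = 15° × (12 − 12) = 0.00°.
cos θ_z = sin(-46.9°) sin(15.5°) + cos(-46.9°) cos(15.5°) cos(0.00°) = -0.1951 + 0.6584 = 0.4633.
θ_z = arccos(0.4633) = 62.40°.

62.4°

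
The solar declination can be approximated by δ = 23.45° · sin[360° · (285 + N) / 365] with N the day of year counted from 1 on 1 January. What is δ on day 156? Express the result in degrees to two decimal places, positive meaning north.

+22.65°

360 × (285 + 156) / 365 = 434.959°; sin(434.959°) = 0.9657.
δ = 23.45 × 0.9657 = 22.646° ≈ +22.65°.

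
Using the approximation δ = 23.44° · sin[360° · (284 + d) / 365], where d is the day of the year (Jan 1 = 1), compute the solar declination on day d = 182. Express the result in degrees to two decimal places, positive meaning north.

+23.11°

360 × (284 + 182) / 365 = 459.616°; sin(459.616°) = 0.9859.
δ = 23.44 × 0.9859 = 23.109° ≈ +23.11°.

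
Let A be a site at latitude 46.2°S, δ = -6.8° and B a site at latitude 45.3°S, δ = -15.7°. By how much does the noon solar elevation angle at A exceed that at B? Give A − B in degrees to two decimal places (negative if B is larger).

-9.80°

A: 90° − |-46.2 − (-6.8)| = 50.60°.
B: 90° − |-45.3 − (-15.7)| = 60.40°.
A − B = 50.60 − 60.40 = -9.80°.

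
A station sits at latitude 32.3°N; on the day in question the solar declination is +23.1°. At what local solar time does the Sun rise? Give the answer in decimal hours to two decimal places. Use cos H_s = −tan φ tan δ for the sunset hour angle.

−tan φ tan δ = −(0.6322)(0.4265) = -0.2696; H_s = arccos(-0.2696) = 105.64°.
Sunrise is at 12 − H_s/15 = 12 − 7.043 = 4.957 h local solar time.

4.96 h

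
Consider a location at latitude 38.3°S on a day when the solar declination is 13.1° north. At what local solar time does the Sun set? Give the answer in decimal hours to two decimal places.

The sunset hour angle satisfies cos H_s = −tan φ tan δ = 0.1838, giving H_s = 79.41°.
Sunset is at 12 + H_s/15 = 12 + 5.294 = 17.294 h local solar time.

17.29 h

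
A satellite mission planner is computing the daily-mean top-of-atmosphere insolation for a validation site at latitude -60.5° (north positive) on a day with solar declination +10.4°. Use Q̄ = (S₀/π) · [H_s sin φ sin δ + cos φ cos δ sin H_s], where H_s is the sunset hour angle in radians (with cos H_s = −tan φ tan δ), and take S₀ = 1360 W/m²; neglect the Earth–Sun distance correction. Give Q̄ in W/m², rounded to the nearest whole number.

114 W/m²

cos H_s = −tan(-60.5°) · tan(10.4°) = 0.3244, so H_s = arccos(0.3244) = 71.07°. In radians, H_s = 1.2404.
H_s sin φ sin δ = 1.2404 × -0.8704 × 0.1805 = -0.1949.
cos φ cos δ sin H_s = 0.4924 × 0.9836 × 0.9459 = 0.4581.
Q̄ = (1360/π) × (-0.1949 + 0.4581) = 432.90 × 0.2632 = 113.94 W/m².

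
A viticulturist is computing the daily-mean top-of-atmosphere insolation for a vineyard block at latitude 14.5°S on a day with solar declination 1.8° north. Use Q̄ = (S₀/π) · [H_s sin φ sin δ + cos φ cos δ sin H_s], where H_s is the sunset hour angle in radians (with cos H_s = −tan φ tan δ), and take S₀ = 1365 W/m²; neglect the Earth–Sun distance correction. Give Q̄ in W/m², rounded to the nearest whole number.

cos H_s = −tan(-14.5°) · tan(1.8°) = 0.0081, so H_s = arccos(0.0081) = 89.54°. In radians, H_s = 1.5628.
H_s sin φ sin δ = 1.5628 × -0.2504 × 0.0314 = -0.0123.
cos φ cos δ sin H_s = 0.9681 × 0.9995 × 1.0000 = 0.9676.
Q̄ = (1365/π) × (-0.0123 + 0.9676) = 434.49 × 0.9553 = 415.07 W/m².

415 W/m²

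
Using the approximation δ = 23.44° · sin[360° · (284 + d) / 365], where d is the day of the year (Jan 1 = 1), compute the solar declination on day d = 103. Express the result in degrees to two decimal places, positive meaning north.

360 × (284 + 103) / 365 = 381.699°; sin(381.699°) = 0.3697.
δ = 23.44 × 0.3697 = 8.666° ≈ +8.67°.

+8.67°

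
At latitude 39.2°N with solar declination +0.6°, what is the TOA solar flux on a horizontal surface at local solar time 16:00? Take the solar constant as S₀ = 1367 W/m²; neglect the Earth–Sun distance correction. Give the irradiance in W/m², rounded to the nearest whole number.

539 W/m²

Hour angle H = 15° × (16 − 12) = 60.00°.
cos θ_z = sin φ sin δ + cos φ cos δ cos H = (0.6320)(0.0105) + (0.7749)(0.9999)(0.5000) = 0.3940.
Top-of-atmosphere irradiance = S₀ cos θ_z = 1367 × 0.3940 = 538.60 W/m².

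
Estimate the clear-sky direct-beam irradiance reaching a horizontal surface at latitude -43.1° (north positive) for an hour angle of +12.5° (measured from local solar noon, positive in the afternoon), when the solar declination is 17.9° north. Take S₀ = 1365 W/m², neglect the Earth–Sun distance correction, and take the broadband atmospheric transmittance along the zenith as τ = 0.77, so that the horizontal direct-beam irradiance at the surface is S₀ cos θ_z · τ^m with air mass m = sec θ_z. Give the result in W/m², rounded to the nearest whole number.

366 W/m²

With φ = -43.1°, δ = 17.9°, H = 12.50°: sin φ sin δ = -0.2100, cos φ cos δ cos H = 0.6783, so cos θ_z = 0.4683.
Air mass m = 1/cos θ_z = 1/0.4683 = 2.135; τ^m = 0.77^2.135 = 0.5723.
Surface direct beam = 1365 × 0.4683 × 0.5723 = 365.83 W/m².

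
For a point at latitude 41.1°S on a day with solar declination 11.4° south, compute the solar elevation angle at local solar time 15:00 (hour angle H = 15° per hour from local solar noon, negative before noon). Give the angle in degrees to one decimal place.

Hour angle H = 15° × (15 − 12) = 45.00°.
With φ = -41.1°, δ = -11.4°, H = 45.00°: sin φ sin δ = 0.1299, cos φ cos δ cos H = 0.5223, so cos θ_z = 0.6522.
θ_z = arccos(0.6522) = 49.29°, so the elevation is 90° − 49.29° = 40.71°.

40.7°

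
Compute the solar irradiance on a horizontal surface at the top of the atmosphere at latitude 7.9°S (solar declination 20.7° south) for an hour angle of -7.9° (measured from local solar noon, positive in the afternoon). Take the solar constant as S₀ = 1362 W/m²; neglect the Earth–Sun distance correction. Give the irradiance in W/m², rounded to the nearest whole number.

cos θ_z = sin(-7.9°) sin(-20.7°) + cos(-7.9°) cos(-20.7°) cos(-7.90°) = 0.0486 + 0.9178 = 0.9664.
Top-of-atmosphere irradiance = S₀ cos θ_z = 1362 × 0.9664 = 1316.24 W/m².

1316 W/m²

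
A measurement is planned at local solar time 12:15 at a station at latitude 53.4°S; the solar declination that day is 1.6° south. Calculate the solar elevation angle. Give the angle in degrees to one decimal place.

38.1°

Hour angle H = 15° × (12.25 − 12) = 3.75°.
cos θ_z = sin(-53.4°) sin(-1.6°) + cos(-53.4°) cos(-1.6°) cos(3.75°) = 0.0224 + 0.5947 = 0.6171.
θ_z = arccos(0.6171) = 51.90°, so the elevation is 90° − 51.90° = 38.10°.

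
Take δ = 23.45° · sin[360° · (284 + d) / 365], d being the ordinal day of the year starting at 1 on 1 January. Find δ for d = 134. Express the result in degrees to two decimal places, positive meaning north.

+18.55°

360 × (284 + 134) / 365 = 412.274°; sin(412.274°) = 0.7909.
δ = 23.45 × 0.7909 = 18.547° ≈ +18.55°.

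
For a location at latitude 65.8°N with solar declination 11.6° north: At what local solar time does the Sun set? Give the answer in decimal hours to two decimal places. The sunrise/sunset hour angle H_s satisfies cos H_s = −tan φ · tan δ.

19.81 h

cos H_s = −tan(65.8°) · tan(11.6°) = -0.4567, so H_s = arccos(-0.4567) = 117.17°.
Sunset is at 12 + H_s/15 = 12 + 7.811 = 19.811 h local solar time.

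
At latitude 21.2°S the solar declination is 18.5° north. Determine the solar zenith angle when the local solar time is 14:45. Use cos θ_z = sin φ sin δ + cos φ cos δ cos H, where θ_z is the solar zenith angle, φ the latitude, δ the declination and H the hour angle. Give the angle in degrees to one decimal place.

56.6°

Hour angle H = 15° × (14.75 − 12) = 41.25°.
With φ = -21.2°, δ = 18.5°, H = 41.25°: sin φ sin δ = -0.1147, cos φ cos δ cos H = 0.6647, so cos θ_z = 0.5500.
θ_z = arccos(0.5500) = 56.63°.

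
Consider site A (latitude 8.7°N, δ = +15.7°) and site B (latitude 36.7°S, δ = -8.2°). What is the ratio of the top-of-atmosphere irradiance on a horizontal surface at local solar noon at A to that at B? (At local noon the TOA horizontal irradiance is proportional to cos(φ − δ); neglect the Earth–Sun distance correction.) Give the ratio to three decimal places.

1.129

A: cos θ_z = cos(8.7° − (15.7°)) = 0.9925.
B: cos θ_z = cos(-36.7° − (-8.2°)) = 0.8788.
Ratio A/B = 0.9925 / 0.8788 = 1.1294.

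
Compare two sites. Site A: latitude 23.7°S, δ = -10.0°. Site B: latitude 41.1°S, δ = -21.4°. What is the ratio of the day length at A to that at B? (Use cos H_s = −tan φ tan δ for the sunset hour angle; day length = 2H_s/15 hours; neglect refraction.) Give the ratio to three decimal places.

0.859

A: H_s = arccos(−tan -23.7° · tan -10.0°) = 94.44°, so 2H_s/15 = 12.5920 h.
B: H_s = arccos(−tan -41.1° · tan -21.4°) = 109.99°, so 2H_s/15 = 14.6653 h.
Ratio A/B = 12.5920 / 14.6653 = 0.8586.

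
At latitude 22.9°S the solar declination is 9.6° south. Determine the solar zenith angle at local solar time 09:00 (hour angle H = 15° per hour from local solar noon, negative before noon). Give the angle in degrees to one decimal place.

45.0°

Hour angle H = 15° × (9 − 12) = -45.00°.
cos θ_z = sin(-22.9°) sin(-9.6°) + cos(-22.9°) cos(-9.6°) cos(-45.00°) = 0.0649 + 0.6423 = 0.7072.
θ_z = arccos(0.7072) = 44.99°.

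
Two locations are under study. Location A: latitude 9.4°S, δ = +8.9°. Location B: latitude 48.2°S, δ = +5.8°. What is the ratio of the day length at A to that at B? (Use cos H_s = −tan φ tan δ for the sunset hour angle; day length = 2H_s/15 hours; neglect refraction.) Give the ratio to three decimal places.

A: H_s = arccos(−tan -9.4° · tan 8.9°) = 88.51°, so 2H_s/15 = 11.8013 h.
B: H_s = arccos(−tan -48.2° · tan 5.8°) = 83.48°, so 2H_s/15 = 11.1307 h.
Ratio A/B = 11.8013 / 11.1307 = 1.0602.

1.060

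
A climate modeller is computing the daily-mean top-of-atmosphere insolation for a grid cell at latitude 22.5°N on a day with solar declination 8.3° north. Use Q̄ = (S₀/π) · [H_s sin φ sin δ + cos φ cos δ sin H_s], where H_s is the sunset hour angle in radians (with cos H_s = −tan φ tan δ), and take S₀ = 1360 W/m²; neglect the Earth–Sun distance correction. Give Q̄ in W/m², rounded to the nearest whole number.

434 W/m²

The sunset hour angle satisfies cos H_s = −tan φ tan δ = -0.0604, giving H_s = 93.46°. In radians, H_s = 1.6312.
H_s sin φ sin δ = 1.6312 × 0.3827 × 0.1444 = 0.0901.
cos φ cos δ sin H_s = 0.9239 × 0.9895 × 0.9982 = 0.9126.
Q̄ = (1360/π) × (0.0901 + 0.9126) = 432.90 × 1.0027 = 434.07 W/m².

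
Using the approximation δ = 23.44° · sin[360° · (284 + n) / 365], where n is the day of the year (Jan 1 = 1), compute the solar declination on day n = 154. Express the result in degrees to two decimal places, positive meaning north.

+22.29°

360 × (284 + 154) / 365 = 432.000°; sin(432.000°) = 0.9511.
δ = 23.44 × 0.9511 = 22.294° ≈ +22.29°.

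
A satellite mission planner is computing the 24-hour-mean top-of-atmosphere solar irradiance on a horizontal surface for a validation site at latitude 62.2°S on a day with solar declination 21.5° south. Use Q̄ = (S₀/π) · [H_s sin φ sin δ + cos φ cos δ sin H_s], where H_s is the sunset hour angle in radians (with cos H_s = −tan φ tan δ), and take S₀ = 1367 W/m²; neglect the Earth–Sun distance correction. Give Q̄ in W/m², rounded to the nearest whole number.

466 W/m²

−tan φ tan δ = −(-1.8967)(-0.3939) = -0.7471; H_s = arccos(-0.7471) = 138.34°. In radians, H_s = 2.4145.
H_s sin φ sin δ = 2.4145 × -0.8846 × -0.3665 = 0.7828.
cos φ cos δ sin H_s = 0.4664 × 0.9304 × 0.6647 = 0.2884.
Q̄ = (1367/π) × (0.7828 + 0.2884) = 435.13 × 1.0712 = 466.11 W/m².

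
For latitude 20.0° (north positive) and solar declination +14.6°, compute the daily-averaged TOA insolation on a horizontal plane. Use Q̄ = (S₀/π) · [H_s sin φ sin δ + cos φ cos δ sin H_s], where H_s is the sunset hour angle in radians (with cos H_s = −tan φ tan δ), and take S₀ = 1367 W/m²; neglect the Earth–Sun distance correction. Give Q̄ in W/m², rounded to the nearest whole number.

−tan φ tan δ = −(0.3640)(0.2605) = -0.0948; H_s = arccos(-0.0948) = 95.44°. In radians, H_s = 1.6657.
H_s sin φ sin δ = 1.6657 × 0.3420 × 0.2521 = 0.1436.
cos φ cos δ sin H_s = 0.9397 × 0.9677 × 0.9955 = 0.9053.
Q̄ = (1367/π) × (0.1436 + 0.9053) = 435.13 × 1.0489 = 456.41 W/m².

456 W/m²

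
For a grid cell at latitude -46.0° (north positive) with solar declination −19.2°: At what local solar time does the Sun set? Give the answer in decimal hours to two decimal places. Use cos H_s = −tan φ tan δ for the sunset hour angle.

−tan φ tan δ = −(-1.0355)(-0.3482) = -0.3606; H_s = arccos(-0.3606) = 111.14°.
Sunset is at 12 + H_s/15 = 12 + 7.409 = 19.409 h local solar time.

19.41 h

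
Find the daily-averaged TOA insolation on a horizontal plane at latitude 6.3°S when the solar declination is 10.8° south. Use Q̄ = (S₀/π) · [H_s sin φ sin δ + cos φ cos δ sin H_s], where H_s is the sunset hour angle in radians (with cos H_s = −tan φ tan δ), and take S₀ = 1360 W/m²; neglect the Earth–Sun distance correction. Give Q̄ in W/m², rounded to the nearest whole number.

cos H_s = −tan(-6.3°) · tan(-10.8°) = -0.0211, so H_s = arccos(-0.0211) = 91.21°. In radians, H_s = 1.5919.
H_s sin φ sin δ = 1.5919 × -0.1097 × -0.1874 = 0.0327.
cos φ cos δ sin H_s = 0.9940 × 0.9823 × 0.9998 = 0.9762.
Q̄ = (1360/π) × (0.0327 + 0.9762) = 432.90 × 1.0089 = 436.75 W/m².

437 W/m²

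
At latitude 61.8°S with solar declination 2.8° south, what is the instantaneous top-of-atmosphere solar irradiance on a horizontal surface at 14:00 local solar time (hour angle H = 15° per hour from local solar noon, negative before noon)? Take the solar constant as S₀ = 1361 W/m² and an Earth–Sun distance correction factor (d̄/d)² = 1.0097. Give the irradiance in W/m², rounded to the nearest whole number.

Hour angle H = 15° × (14 − 12) = 30.00°.
cos θ_z = sin(-61.8°) sin(-2.8°) + cos(-61.8°) cos(-2.8°) cos(30.00°) = 0.0431 + 0.4088 = 0.4519.
Top-of-atmosphere irradiance = S₀ (d̄/d)² cos θ_z = 1361 × 1.0097 × 0.4519 = 621.00 W/m².

621 W/m²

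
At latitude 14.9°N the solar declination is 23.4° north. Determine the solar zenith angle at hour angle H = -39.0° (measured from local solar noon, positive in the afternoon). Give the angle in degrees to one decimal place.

37.7°

cos θ_z = sin φ sin δ + cos φ cos δ cos H = (0.2571)(0.3971) + (0.9664)(0.9178)(0.7771) = 0.7914.
θ_z = arccos(0.7914) = 37.68°.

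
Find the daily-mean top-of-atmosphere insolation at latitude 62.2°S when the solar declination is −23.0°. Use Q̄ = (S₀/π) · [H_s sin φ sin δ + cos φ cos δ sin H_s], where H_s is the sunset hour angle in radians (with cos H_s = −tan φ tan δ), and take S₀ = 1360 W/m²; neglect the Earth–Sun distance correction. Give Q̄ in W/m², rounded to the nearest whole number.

485 W/m²

−tan φ tan δ = −(-1.8967)(-0.4245) = -0.8051; H_s = arccos(-0.8051) = 143.62°. In radians, H_s = 2.5066.
H_s sin φ sin δ = 2.5066 × -0.8846 × -0.3907 = 0.8663.
cos φ cos δ sin H_s = 0.4664 × 0.9205 × 0.5932 = 0.2547.
Q̄ = (1360/π) × (0.8663 + 0.2547) = 432.90 × 1.1210 = 485.28 W/m².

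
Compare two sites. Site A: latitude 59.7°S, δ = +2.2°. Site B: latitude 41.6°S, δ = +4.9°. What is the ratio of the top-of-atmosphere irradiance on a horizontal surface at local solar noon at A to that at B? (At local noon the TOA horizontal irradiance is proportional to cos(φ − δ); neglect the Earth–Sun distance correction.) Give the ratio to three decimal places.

A: cos θ_z = cos(-59.7° − (2.2°)) = 0.4710.
B: cos θ_z = cos(-41.6° − (4.9°)) = 0.6884.
Ratio A/B = 0.4710 / 0.6884 = 0.6842.

0.684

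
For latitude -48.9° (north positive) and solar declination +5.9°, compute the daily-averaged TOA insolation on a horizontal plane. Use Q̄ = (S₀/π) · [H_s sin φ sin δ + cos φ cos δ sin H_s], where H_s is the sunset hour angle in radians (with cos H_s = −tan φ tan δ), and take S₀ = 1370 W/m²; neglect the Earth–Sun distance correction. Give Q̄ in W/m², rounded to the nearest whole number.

234 W/m²

cos H_s = −tan(-48.9°) · tan(5.9°) = 0.1185, so H_s = arccos(0.1185) = 83.19°. In radians, H_s = 1.4519.
H_s sin φ sin δ = 1.4519 × -0.7536 × 0.1028 = -0.1125.
cos φ cos δ sin H_s = 0.6574 × 0.9947 × 0.9929 = 0.6493.
Q̄ = (1370/π) × (-0.1125 + 0.6493) = 436.08 × 0.5368 = 234.09 W/m².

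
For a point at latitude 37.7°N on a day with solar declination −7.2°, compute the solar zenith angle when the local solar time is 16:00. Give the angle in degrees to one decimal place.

Hour angle H = 15° × (16 − 12) = 60.00°.
With φ = 37.7°, δ = -7.2°, H = 60.00°: sin φ sin δ = -0.0766, cos φ cos δ cos H = 0.3925, so cos θ_z = 0.3159.
θ_z = arccos(0.3159) = 71.58°.

71.6°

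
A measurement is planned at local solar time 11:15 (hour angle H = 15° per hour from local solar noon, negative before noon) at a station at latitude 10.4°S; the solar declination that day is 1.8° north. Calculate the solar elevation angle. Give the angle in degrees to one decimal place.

73.4°

Hour angle H = 15° × (11.25 − 12) = -11.25°.
cos θ_z = sin(-10.4°) sin(1.8°) + cos(-10.4°) cos(1.8°) cos(-11.25°) = -0.0057 + 0.9642 = 0.9585.
θ_z = arccos(0.9585) = 16.56°, so the elevation is 90° − 16.56° = 73.44°.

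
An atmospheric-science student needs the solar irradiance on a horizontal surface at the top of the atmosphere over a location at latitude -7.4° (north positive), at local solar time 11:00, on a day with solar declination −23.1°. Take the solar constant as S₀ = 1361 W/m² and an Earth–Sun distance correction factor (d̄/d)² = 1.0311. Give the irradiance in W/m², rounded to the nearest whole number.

Hour angle H = 15° × (11 − 12) = -15.00°.
cos θ_z = sin(-7.4°) sin(-23.1°) + cos(-7.4°) cos(-23.1°) cos(-15.00°) = 0.0505 + 0.8811 = 0.9316.
Top-of-atmosphere irradiance = S₀ (d̄/d)² cos θ_z = 1361 × 1.0311 × 0.9316 = 1307.34 W/m².

1307 W/m²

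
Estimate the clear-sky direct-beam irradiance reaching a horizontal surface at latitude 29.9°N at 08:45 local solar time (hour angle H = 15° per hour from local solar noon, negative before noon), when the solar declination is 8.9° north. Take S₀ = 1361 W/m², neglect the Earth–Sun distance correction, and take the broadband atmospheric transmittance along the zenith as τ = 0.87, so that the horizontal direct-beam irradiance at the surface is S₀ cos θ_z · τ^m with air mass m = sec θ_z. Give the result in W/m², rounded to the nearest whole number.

Hour angle H = 15° × (8.75 − 12) = -48.75°.
cos θ_z = sin φ sin δ + cos φ cos δ cos H = (0.4985)(0.1547) + (0.8669)(0.9880)(0.6593) = 0.6418.
Air mass m = 1/cos θ_z = 1/0.6418 = 1.558; τ^m = 0.87^1.558 = 0.8050.
Surface direct beam = 1361 × 0.6418 × 0.8050 = 703.16 W/m².

703 W/m²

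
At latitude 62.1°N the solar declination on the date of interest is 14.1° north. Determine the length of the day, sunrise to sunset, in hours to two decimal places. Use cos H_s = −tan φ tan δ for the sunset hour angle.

The sunset hour angle satisfies cos H_s = −tan φ tan δ = -0.4744, giving H_s = 118.32°.
Day length = 2 H_s / 15° h⁻¹ = 236.64° / 15 = 15.776 h.

15.78 hours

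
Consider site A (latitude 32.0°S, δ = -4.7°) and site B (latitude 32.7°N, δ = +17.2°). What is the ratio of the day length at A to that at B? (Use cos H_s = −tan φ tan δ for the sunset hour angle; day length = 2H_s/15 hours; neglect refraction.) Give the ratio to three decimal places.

A: H_s = arccos(−tan -32.0° · tan -4.7°) = 92.94°, so 2H_s/15 = 12.3920 h.
B: H_s = arccos(−tan 32.7° · tan 17.2°) = 101.46°, so 2H_s/15 = 13.5280 h.
Ratio A/B = 12.3920 / 13.5280 = 0.9160.

0.916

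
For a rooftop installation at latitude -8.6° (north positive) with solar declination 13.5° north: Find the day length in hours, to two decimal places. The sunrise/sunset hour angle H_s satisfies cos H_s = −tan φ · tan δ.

The sunset hour angle satisfies cos H_s = −tan φ tan δ = 0.0363, giving H_s = 87.92°.
Day length = 2 H_s / 15° h⁻¹ = 175.84° / 15 = 11.723 h.

11.72 hours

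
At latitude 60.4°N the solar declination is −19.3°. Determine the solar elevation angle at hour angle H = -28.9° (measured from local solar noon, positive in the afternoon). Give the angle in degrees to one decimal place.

cos θ_z = sin(60.4°) sin(-19.3°) + cos(60.4°) cos(-19.3°) cos(-28.90°) = -0.2874 + 0.4081 = 0.1207.
θ_z = arccos(0.1207) = 83.07°, so the elevation is 90° − 83.07° = 6.93°.

6.9°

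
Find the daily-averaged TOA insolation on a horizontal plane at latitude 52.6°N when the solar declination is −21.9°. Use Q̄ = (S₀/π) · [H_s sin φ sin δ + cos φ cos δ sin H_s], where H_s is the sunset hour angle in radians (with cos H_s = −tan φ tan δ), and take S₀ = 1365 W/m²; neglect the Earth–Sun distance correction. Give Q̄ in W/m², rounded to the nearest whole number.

77 W/m²

The sunset hour angle satisfies cos H_s = −tan φ tan δ = 0.5258, giving H_s = 58.28°. In radians, H_s = 1.0172.
H_s sin φ sin δ = 1.0172 × 0.7944 × -0.3730 = -0.3014.
cos φ cos δ sin H_s = 0.6074 × 0.9278 × 0.8506 = 0.4794.
Q̄ = (1365/π) × (-0.3014 + 0.4794) = 434.49 × 0.1780 = 77.34 W/m².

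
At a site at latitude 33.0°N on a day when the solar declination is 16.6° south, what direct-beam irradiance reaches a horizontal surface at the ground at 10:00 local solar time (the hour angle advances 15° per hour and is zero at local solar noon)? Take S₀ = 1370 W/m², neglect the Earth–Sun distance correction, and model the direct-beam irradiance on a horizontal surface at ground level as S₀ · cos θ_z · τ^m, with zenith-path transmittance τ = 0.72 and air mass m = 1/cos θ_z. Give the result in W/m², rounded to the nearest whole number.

Hour angle H = 15° × (10 − 12) = -30.00°.
cos θ_z = sin(33.0°) sin(-16.6°) + cos(33.0°) cos(-16.6°) cos(-30.00°) = -0.1556 + 0.6960 = 0.5404.
Air mass m = 1/cos θ_z = 1/0.5404 = 1.850; τ^m = 0.72^1.850 = 0.5446.
Surface direct beam = 1370 × 0.5404 × 0.5446 = 403.19 W/m².

403 W/m²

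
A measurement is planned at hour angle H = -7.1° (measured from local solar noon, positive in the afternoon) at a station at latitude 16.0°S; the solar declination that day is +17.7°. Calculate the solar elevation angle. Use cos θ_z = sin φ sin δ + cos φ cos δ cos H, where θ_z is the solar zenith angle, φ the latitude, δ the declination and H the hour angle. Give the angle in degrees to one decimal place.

55.6°

cos θ_z = sin φ sin δ + cos φ cos δ cos H = (-0.2756)(0.3040) + (0.9613)(0.9527)(0.9923) = 0.8250.
θ_z = arccos(0.8250) = 34.41°, so the elevation is 90° − 34.41° = 55.59°.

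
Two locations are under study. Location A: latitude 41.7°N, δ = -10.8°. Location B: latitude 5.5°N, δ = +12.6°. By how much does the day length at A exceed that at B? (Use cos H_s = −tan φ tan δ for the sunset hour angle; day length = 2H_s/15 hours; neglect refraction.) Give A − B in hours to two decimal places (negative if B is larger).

-1.47 h

A: H_s = arccos(−tan 41.7° · tan -10.8°) = 80.21°, so 2H_s/15 = 10.6947 h.
B: H_s = arccos(−tan 5.5° · tan 12.6°) = 91.23°, so 2H_s/15 = 12.1640 h.
A − B = 10.6947 − 12.1640 = -1.4693 h.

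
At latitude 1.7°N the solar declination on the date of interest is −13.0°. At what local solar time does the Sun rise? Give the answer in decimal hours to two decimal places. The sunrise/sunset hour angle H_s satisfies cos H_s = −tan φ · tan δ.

The sunset hour angle satisfies cos H_s = −tan φ tan δ = 0.0069, giving H_s = 89.60°.
Sunrise is at 12 − H_s/15 = 12 − 5.973 = 6.027 h local solar time.

6.03 h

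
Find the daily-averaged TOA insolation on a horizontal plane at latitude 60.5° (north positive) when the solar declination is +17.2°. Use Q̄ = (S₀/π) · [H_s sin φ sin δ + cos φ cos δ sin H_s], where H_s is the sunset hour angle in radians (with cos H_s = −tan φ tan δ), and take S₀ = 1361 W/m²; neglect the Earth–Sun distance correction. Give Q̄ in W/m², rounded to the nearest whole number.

410 W/m²

−tan φ tan δ = −(1.7675)(0.3096) = -0.5472; H_s = arccos(-0.5472) = 123.18°. In radians, H_s = 2.1499.
H_s sin φ sin δ = 2.1499 × 0.8704 × 0.2957 = 0.5533.
cos φ cos δ sin H_s = 0.4924 × 0.9553 × 0.8370 = 0.3937.
Q̄ = (1361/π) × (0.5533 + 0.3937) = 433.22 × 0.9470 = 410.26 W/m².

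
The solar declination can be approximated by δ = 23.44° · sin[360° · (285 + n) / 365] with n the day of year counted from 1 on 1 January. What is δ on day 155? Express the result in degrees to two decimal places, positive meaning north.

+22.53°

360 × (285 + 155) / 365 = 433.973°; sin(433.973°) = 0.9611.
δ = 23.44 × 0.9611 = 22.528° ≈ +22.53°.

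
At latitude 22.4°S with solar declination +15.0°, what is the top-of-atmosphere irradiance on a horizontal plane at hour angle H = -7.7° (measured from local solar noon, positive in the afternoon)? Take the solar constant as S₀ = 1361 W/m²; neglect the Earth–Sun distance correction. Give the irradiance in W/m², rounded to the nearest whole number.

1070 W/m²

cos θ_z = sin(-22.4°) sin(15.0°) + cos(-22.4°) cos(15.0°) cos(-7.70°) = -0.0986 + 0.8850 = 0.7864.
Top-of-atmosphere irradiance = S₀ cos θ_z = 1361 × 0.7864 = 1070.29 W/m².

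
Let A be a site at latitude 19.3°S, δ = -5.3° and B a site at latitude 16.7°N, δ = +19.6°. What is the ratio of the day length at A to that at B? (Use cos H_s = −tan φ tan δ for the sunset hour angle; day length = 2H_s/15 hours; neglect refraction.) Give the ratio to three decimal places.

A: H_s = arccos(−tan -19.3° · tan -5.3°) = 91.86°, so 2H_s/15 = 12.2480 h.
B: H_s = arccos(−tan 16.7° · tan 19.6°) = 96.13°, so 2H_s/15 = 12.8173 h.
Ratio A/B = 12.2480 / 12.8173 = 0.9556.

0.956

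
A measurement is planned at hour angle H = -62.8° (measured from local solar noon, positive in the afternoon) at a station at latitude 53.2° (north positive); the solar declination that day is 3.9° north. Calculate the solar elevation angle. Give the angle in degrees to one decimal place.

19.1°

cos θ_z = sin φ sin δ + cos φ cos δ cos H = (0.8007)(0.0680) + (0.5990)(0.9977)(0.4571) = 0.3276.
θ_z = arccos(0.3276) = 70.88°, so the elevation is 90° − 70.88° = 19.12°.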